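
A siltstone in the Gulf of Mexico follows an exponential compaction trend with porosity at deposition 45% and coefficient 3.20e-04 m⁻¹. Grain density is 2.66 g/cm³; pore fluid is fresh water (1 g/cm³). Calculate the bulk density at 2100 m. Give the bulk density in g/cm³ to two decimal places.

2.28 g/cm³

Working in km (1 km = 1000 m; c in km⁻¹ = c in m⁻¹ × 1000):
Porosity at depth: phi = 0.45·exp(−0.32×2.1) = 0.45×0.5107 = 0.2298
Bulk density: ρ_b = (1−phi)ρ_g + phi·ρ_f = 0.7702×2.66 + 0.2298×1
       = 2.049 + 0.230 = 2.279 g/cm³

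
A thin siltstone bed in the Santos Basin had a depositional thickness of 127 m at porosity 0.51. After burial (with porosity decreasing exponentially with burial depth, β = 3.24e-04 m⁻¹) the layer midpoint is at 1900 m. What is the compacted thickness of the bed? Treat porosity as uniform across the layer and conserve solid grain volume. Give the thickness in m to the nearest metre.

Working in km (1 km = 1000 m; β in km⁻¹ = β in m⁻¹ × 1000):
Porosity at 1.9 km: phi = 0.51·exp(−0.324×1.9) = 0.2756
Solid-volume conservation: h(1−phi) = h₀(1−phi₀) ⇒ h = h₀·(1−phi₀)/(1−phi)
h = 0.127 × (1 − 0.51)/(1 − 0.2756) = 0.127 × 0.6764 = 0.0859 km

86 m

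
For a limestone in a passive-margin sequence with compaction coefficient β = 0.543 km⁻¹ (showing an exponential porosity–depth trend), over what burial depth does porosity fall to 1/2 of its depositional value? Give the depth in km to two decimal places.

1.28 km

phi/phi₀ = 1/2 ⇒ exp(−β·d) = 1/2 ⇒ d = ln(2) / β
d = 0.6931 / 0.543 = 1.277 km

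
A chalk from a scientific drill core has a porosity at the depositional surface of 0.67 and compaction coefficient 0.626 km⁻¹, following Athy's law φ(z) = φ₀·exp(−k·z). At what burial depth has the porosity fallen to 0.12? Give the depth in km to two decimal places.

Invert Athy's law: z = ln(φ₀/φ) / k
z = ln(0.67/0.12) / 0.626 = ln(5.583) / 0.626 = 1.7198 / 0.626 = 2.747 km

2.75 km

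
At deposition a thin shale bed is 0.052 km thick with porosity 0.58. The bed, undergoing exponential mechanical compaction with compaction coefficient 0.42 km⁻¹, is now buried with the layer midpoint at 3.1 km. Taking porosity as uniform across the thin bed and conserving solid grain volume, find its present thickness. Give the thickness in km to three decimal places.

0.026 km

Porosity at 3.1 km: n = 0.58·exp(−0.42×3.1) = 0.1578
Solid-volume conservation: h(1−n) = h₀(1−n₀) ⇒ h = h₀·(1−n₀)/(1−n)
h = 0.052 × (1 − 0.58)/(1 − 0.1578) = 0.052 × 0.4987 = 0.0259 km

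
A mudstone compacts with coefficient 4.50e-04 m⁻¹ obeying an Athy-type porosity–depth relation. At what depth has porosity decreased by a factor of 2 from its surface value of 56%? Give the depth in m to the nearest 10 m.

1540 m

Working in km (1 km = 1000 m; β in km⁻¹ = β in m⁻¹ × 1000):
n/n₀ = 1/2 ⇒ exp(−β·Z) = 1/2 ⇒ Z = ln(2) / β
Z = 0.6931 / 0.45 = 1.540 km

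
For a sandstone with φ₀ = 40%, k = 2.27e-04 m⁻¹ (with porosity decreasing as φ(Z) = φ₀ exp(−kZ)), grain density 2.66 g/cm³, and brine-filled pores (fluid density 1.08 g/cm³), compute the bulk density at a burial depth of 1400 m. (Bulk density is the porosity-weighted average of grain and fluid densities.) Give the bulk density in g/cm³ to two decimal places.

Working in km (1 km = 1000 m; k in km⁻¹ = k in m⁻¹ × 1000):
Porosity at depth: φ = 0.4·exp(−0.227×1.4) = 0.4×0.7277 = 0.2911
Bulk density: ρ_b = (1−φ)ρ_g + φ·ρ_f = 0.7089×2.66 + 0.2911×1.08
       = 1.886 + 0.314 = 2.200 g/cm³

2.20 g/cm³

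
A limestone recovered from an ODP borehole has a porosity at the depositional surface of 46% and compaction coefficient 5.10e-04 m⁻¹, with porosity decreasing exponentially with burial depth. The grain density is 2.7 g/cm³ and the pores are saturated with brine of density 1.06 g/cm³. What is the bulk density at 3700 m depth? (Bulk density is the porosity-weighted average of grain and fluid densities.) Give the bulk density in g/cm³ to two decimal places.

2.59 g/cm³

Working in km (1 km = 1000 m; β in km⁻¹ = β in m⁻¹ × 1000):
Porosity at depth: φ = 0.46·exp(−0.51×3.7) = 0.46×0.1515 = 0.0697
Bulk density: ρ_b = (1−φ)ρ_g + φ·ρ_f = 0.9303×2.7 + 0.0697×1.06
       = 2.512 + 0.074 = 2.586 g/cm³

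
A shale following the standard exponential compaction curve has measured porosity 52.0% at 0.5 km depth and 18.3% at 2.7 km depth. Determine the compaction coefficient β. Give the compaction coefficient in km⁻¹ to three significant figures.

0.475 km⁻¹

Athy: phi(Z) = phi₀ e^(−βZ) ⇒ phi₁/phi₂ = e^{β(Z₂−Z₁)} ⇒ β = ln(phi₁/phi₂)/(Z₂−Z₁)
β = ln(0.52/0.183) / (2.7 − 0.5) = ln(2.842) / 2.2 = 1.0443 / 2.2 = 0.4747 km⁻¹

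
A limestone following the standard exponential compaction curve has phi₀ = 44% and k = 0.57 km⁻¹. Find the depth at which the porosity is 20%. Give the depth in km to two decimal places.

Invert Athy's law: Z = ln(phi₀/phi) / k
Z = ln(0.44/0.2) / 0.57 = ln(2.2) / 0.57 = 0.7885 / 0.57 = 1.383 km

1.38 km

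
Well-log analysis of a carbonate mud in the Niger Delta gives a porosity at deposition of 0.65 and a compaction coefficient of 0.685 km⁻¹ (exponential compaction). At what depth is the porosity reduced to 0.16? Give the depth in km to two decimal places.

Invert Athy's law: z = ln(φ₀/φ) / k
z = ln(0.65/0.16) / 0.685 = ln(4.062) / 0.685 = 1.4018 / 0.685 = 2.046 km

2.05 km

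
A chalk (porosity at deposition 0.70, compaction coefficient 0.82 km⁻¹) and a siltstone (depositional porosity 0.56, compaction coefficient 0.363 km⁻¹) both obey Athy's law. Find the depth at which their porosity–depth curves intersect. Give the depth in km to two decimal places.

Set phi₀ₐ e^(−βₐz) = phi₀ᵦ e^(−βᵦz) ⇒ ln(phi₀ₐ/phi₀ᵦ) = (βₐ − βᵦ)·z
z = ln(0.7/0.56) / (0.82 − 0.363) = 0.2231 / 0.457 = 0.488 km

0.49 km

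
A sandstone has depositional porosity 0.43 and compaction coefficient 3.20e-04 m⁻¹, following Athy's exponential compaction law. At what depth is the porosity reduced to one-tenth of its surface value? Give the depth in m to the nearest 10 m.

Working in km (1 km = 1000 m; β in km⁻¹ = β in m⁻¹ × 1000):
phi/phi₀ = 1/10 ⇒ exp(−β·Z) = 1/10 ⇒ Z = ln(10) / β
Z = 2.3026 / 0.32 = 7.196 km

7200 m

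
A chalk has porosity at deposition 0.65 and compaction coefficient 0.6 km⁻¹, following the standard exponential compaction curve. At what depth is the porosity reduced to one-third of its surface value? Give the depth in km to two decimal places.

1.83 km

phi/phi₀ = 1/3 ⇒ exp(−c·z) = 1/3 ⇒ z = ln(3) / c
z = 1.0986 / 0.6 = 1.831 km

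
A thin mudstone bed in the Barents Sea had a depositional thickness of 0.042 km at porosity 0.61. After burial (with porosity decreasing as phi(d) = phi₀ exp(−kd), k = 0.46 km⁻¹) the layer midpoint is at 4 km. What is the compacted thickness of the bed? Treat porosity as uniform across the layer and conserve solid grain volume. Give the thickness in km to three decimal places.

Porosity at 4 km: phi = 0.61·exp(−0.46×4) = 0.0969
Solid-volume conservation: h(1−phi) = h₀(1−phi₀) ⇒ h = h₀·(1−phi₀)/(1−phi)
h = 0.042 × (1 − 0.61)/(1 − 0.0969) = 0.042 × 0.4318 = 0.0181 km

0.018 km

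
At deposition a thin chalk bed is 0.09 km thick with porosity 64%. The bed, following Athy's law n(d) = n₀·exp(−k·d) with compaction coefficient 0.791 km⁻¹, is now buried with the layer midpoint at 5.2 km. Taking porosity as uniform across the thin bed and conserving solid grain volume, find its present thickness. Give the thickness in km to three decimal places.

0.033 km

Porosity at 5.2 km: n = 0.64·exp(−0.791×5.2) = 0.0105
Solid-volume conservation: h(1−n) = h₀(1−n₀) ⇒ h = h₀·(1−n₀)/(1−n)
h = 0.09 × (1 − 0.64)/(1 − 0.0105) = 0.09 × 0.3638 = 0.0327 km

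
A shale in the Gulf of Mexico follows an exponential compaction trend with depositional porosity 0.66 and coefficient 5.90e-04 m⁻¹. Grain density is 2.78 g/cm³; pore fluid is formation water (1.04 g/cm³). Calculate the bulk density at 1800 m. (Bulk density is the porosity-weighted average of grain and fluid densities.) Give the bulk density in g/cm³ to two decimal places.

2.38 g/cm³

Working in km (1 km = 1000 m; c in km⁻¹ = c in m⁻¹ × 1000):
Porosity at depth: n = 0.66·exp(−0.59×1.8) = 0.66×0.3458 = 0.2282
Bulk density: ρ_b = (1−n)ρ_g + n·ρ_f = 0.7718×2.78 + 0.2282×1.04
       = 2.146 + 0.237 = 2.383 g/cm³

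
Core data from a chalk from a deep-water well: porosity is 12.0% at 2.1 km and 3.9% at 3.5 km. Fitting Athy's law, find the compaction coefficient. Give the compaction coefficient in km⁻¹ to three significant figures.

0.803 km⁻¹

Athy: φ(Z) = φ₀ e^(−cZ) ⇒ φ₁/φ₂ = e^{c(Z₂−Z₁)} ⇒ c = ln(φ₁/φ₂)/(Z₂−Z₁)
c = ln(0.12/0.039) / (3.5 − 2.1) = ln(3.077) / 1.4 = 1.1239 / 1.4 = 0.8028 km⁻¹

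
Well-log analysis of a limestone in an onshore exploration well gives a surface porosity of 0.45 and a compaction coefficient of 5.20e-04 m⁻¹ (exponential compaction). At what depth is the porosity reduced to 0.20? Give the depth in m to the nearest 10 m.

1560 m

Working in km (1 km = 1000 m; β in km⁻¹ = β in m⁻¹ × 1000):
Invert Athy's law: d = ln(φ₀/φ) / β
d = ln(0.45/0.2) / 0.52 = ln(2.25) / 0.52 = 0.8109 / 0.52 = 1.559 km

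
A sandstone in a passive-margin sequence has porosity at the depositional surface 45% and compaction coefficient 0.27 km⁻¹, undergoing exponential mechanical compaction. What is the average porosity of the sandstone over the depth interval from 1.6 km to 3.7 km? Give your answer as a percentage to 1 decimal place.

22.3%

⟨φ⟩ = (1/(d₂−d₁)) ∫ φ₀ e^(−cd) dd = φ₀·(e^(−c·d₁) − e^(−c·d₂)) / (c·(d₂−d₁))
e^(−0.27×1.6) = 0.6492; e^(−0.27×3.7) = 0.3682
⟨φ⟩ = 0.45 × (0.6492 − 0.3682) / (0.27 × 2.1) = 0.45 × 0.4955 = 0.2230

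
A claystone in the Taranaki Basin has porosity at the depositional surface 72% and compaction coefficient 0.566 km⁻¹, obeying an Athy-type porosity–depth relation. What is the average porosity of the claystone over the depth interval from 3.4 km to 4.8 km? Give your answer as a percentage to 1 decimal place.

⟨n⟩ = (1/(d₂−d₁)) ∫ n₀ e^(−cd) dd = n₀·(e^(−c·d₁) − e^(−c·d₂)) / (c·(d₂−d₁))
e^(−0.566×3.4) = 0.1460; e^(−0.566×4.8) = 0.0661
⟨n⟩ = 0.72 × (0.1460 − 0.0661) / (0.566 × 1.4) = 0.72 × 0.1008 = 0.0726

7.3%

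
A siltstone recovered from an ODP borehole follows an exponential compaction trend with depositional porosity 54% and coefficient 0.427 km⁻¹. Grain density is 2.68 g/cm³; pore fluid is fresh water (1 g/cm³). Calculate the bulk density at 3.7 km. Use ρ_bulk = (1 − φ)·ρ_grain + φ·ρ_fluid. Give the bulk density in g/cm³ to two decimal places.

2.49 g/cm³

Porosity at depth: phi = 0.54·exp(−0.427×3.7) = 0.54×0.2060 = 0.1112
Bulk density: ρ_b = (1−phi)ρ_g + phi·ρ_f = 0.8888×2.68 + 0.1112×1
       = 2.382 + 0.111 = 2.493 g/cm³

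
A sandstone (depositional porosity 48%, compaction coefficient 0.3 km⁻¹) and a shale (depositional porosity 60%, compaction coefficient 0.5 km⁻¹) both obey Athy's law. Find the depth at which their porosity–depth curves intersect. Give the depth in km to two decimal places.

1.12 km

Set n₀ₐ e^(−βₐZ) = n₀ᵦ e^(−βᵦZ) ⇒ ln(n₀ₐ/n₀ᵦ) = (βₐ − βᵦ)·Z
Z = ln(0.48/0.6) / (0.3 − 0.5) = -0.2231 / -0.2 = 1.116 km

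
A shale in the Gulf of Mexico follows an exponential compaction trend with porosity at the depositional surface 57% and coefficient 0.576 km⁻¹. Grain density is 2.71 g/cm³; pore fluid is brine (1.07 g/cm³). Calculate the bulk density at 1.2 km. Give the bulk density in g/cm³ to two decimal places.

2.24 g/cm³

Porosity at depth: n = 0.57·exp(−0.576×1.2) = 0.57×0.5010 = 0.2856
Bulk density: ρ_b = (1−n)ρ_g + n·ρ_f = 0.7144×2.71 + 0.2856×1.07
       = 1.936 + 0.306 = 2.242 g/cm³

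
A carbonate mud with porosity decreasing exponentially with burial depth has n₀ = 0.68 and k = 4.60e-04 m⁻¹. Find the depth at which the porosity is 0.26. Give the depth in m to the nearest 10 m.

2090 m

Working in km (1 km = 1000 m; k in km⁻¹ = k in m⁻¹ × 1000):
Invert Athy's law: z = ln(n₀/n) / k
z = ln(0.68/0.26) / 0.46 = ln(2.615) / 0.46 = 0.9614 / 0.46 = 2.090 km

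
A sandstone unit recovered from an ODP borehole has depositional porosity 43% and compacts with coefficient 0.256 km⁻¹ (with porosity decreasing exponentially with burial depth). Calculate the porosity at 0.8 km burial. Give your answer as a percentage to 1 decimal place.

35.0%

φ = φ₀·exp(−β·z) = 0.43 × exp(−0.256 × 0.8) = 0.43 × exp(−0.2048)
  = 0.43 × 0.8148 = 0.3504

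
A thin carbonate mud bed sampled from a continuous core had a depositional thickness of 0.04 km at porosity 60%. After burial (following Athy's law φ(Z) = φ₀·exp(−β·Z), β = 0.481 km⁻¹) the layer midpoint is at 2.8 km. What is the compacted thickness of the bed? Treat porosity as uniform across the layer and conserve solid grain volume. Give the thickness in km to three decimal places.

Porosity at 2.8 km: φ = 0.6·exp(−0.481×2.8) = 0.1560
Solid-volume conservation: h(1−φ) = h₀(1−φ₀) ⇒ h = h₀·(1−φ₀)/(1−φ)
h = 0.04 × (1 − 0.6)/(1 − 0.1560) = 0.04 × 0.4740 = 0.0190 km

0.019 km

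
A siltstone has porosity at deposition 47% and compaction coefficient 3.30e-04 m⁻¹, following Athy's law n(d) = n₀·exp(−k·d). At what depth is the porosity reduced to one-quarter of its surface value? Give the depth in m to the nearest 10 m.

Working in km (1 km = 1000 m; k in km⁻¹ = k in m⁻¹ × 1000):
n/n₀ = 1/4 ⇒ exp(−k·d) = 1/4 ⇒ d = ln(4) / k
d = 1.3863 / 0.33 = 4.201 km

4200 m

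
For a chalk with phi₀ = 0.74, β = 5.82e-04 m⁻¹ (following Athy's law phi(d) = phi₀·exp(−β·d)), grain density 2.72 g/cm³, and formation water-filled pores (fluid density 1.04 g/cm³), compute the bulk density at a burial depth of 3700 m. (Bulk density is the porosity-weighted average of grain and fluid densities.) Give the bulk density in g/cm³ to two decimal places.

2.58 g/cm³

Working in km (1 km = 1000 m; β in km⁻¹ = β in m⁻¹ × 1000):
Porosity at depth: phi = 0.74·exp(−0.582×3.7) = 0.74×0.1161 = 0.0859
Bulk density: ρ_b = (1−phi)ρ_g + phi·ρ_f = 0.9141×2.72 + 0.0859×1.04
       = 2.486 + 0.089 = 2.576 g/cm³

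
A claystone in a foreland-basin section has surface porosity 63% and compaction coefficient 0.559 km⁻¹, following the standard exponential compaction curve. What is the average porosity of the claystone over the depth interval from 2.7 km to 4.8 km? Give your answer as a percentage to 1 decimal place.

8.2%

⟨φ⟩ = (1/(d₂−d₁)) ∫ φ₀ e^(−cd) dd = φ₀·(e^(−c·d₁) − e^(−c·d₂)) / (c·(d₂−d₁))
e^(−0.559×2.7) = 0.2211; e^(−0.559×4.8) = 0.0683
⟨φ⟩ = 0.63 × (0.2211 − 0.0683) / (0.559 × 2.1) = 0.63 × 0.1301 = 0.0820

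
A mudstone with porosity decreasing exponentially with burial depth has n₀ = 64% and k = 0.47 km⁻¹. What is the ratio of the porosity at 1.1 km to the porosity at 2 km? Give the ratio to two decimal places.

n(z₁)/n(z₂) = e^(−k·z₁)/e^(−k·z₂) = e^{k(z₂−z₁)}
= exp(0.47 × 0.9) = exp(0.423) = 1.5265

1.53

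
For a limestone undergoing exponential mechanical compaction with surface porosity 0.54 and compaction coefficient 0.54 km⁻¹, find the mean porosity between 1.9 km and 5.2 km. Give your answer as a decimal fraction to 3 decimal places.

0.090

⟨n⟩ = (1/(d₂−d₁)) ∫ n₀ e^(−kd) dd = n₀·(e^(−k·d₁) − e^(−k·d₂)) / (k·(d₂−d₁))
e^(−0.54×1.9) = 0.3584; e^(−0.54×5.2) = 0.0603
⟨n⟩ = 0.54 × (0.3584 − 0.0603) / (0.54 × 3.3) = 0.54 × 0.1673 = 0.0903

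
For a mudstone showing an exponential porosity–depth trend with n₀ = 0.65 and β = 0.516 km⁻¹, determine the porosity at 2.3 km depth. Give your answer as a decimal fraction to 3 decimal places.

n = n₀·exp(−β·Z) = 0.65 × exp(−0.516 × 2.3) = 0.65 × exp(−1.187)
  = 0.65 × 0.3052 = 0.1984

0.198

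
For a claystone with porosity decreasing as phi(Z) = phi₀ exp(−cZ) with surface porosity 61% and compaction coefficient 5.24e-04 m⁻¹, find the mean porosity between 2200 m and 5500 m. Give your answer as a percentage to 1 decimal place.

Working in km (1 km = 1000 m; c in km⁻¹ = c in m⁻¹ × 1000):
⟨phi⟩ = (1/(Z₂−Z₁)) ∫ phi₀ e^(−cZ) dZ = phi₀·(e^(−c·Z₁) − e^(−c·Z₂)) / (c·(Z₂−Z₁))
e^(−0.524×2.2) = 0.3158; e^(−0.524×5.5) = 0.0560
⟨phi⟩ = 0.61 × (0.3158 − 0.0560) / (0.524 × 3.3) = 0.61 × 0.1502 = 0.0916

9.2%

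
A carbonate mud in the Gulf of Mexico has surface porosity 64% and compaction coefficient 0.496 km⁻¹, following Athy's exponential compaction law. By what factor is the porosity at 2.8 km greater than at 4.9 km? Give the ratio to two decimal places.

phi(Z₁)/phi(Z₂) = e^(−k·Z₁)/e^(−k·Z₂) = e^{k(Z₂−Z₁)}
= exp(0.496 × 2.1) = exp(1.042) = 2.8337

2.83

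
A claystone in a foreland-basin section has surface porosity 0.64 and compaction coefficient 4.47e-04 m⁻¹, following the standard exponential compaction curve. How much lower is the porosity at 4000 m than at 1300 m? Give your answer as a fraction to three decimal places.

0.251

Working in km (1 km = 1000 m; c in km⁻¹ = c in m⁻¹ × 1000):
phi(1.3) = 0.64·e^(−0.447×1.3) = 0.3579
phi(4) = 0.64·e^(−0.447×4) = 0.1071
Δphi = 0.3579 − 0.1071 = 0.2509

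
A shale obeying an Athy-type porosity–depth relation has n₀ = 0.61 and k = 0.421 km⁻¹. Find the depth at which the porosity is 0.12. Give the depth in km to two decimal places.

Invert Athy's law: d = ln(n₀/n) / k
d = ln(0.61/0.12) / 0.421 = ln(5.083) / 0.421 = 1.6260 / 0.421 = 3.862 km

3.86 km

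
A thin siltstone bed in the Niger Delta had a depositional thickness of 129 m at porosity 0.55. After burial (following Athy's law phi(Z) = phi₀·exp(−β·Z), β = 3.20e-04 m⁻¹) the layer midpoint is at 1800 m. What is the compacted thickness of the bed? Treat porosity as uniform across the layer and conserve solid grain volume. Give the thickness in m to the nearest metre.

84 m

Working in km (1 km = 1000 m; β in km⁻¹ = β in m⁻¹ × 1000):
Porosity at 1.8 km: phi = 0.55·exp(−0.32×1.8) = 0.3092
Solid-volume conservation: h(1−phi) = h₀(1−phi₀) ⇒ h = h₀·(1−phi₀)/(1−phi)
h = 0.129 × (1 − 0.55)/(1 − 0.3092) = 0.129 × 0.6514 = 0.0840 km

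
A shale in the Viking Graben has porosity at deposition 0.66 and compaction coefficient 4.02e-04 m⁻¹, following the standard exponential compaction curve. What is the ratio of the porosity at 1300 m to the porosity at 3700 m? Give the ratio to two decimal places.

Working in km (1 km = 1000 m; c in km⁻¹ = c in m⁻¹ × 1000):
n(Z₁)/n(Z₂) = e^(−c·Z₁)/e^(−c·Z₂) = e^{c(Z₂−Z₁)}
= exp(0.402 × 2.4) = exp(0.9648) = 2.6243

2.62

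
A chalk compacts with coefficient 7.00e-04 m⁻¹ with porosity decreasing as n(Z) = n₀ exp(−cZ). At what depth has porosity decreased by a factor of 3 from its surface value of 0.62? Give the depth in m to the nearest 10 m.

Working in km (1 km = 1000 m; c in km⁻¹ = c in m⁻¹ × 1000):
n/n₀ = 1/3 ⇒ exp(−c·Z) = 1/3 ⇒ Z = ln(3) / c
Z = 1.0986 / 0.7 = 1.569 km

1570 m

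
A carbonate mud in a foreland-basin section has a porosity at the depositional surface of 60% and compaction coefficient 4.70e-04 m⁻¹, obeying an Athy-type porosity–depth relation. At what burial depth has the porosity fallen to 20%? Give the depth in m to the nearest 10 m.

Working in km (1 km = 1000 m; k in km⁻¹ = k in m⁻¹ × 1000):
Invert Athy's law: Z = ln(phi₀/phi) / k
Z = ln(0.6/0.2) / 0.47 = ln(3) / 0.47 = 1.0986 / 0.47 = 2.337 km

2340 m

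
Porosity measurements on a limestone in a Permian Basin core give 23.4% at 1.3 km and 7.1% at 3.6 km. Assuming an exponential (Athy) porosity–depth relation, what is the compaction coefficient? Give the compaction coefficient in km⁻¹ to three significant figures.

Athy: φ(z) = φ₀ e^(−kz) ⇒ φ₁/φ₂ = e^{k(z₂−z₁)} ⇒ k = ln(φ₁/φ₂)/(z₂−z₁)
k = ln(0.234/0.071) / (3.6 − 1.3) = ln(3.296) / 2.3 = 1.1926 / 2.3 = 0.5185 km⁻¹

0.519 km⁻¹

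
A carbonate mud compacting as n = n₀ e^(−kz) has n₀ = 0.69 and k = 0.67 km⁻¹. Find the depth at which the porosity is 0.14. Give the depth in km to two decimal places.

Invert Athy's law: z = ln(n₀/n) / k
z = ln(0.69/0.14) / 0.67 = ln(4.929) / 0.67 = 1.5950 / 0.67 = 2.381 km

2.38 km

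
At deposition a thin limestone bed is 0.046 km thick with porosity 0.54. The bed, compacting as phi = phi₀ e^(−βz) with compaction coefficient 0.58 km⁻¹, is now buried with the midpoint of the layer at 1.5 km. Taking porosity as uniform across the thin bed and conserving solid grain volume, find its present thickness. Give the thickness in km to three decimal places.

0.027 km

Porosity at 1.5 km: phi = 0.54·exp(−0.58×1.5) = 0.2262
Solid-volume conservation: h(1−phi) = h₀(1−phi₀) ⇒ h = h₀·(1−phi₀)/(1−phi)
h = 0.046 × (1 − 0.54)/(1 − 0.2262) = 0.046 × 0.5945 = 0.0273 km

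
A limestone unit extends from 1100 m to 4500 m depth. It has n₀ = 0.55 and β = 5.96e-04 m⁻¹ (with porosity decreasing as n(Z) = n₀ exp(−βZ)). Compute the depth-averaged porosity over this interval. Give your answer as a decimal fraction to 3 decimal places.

0.122

Working in km (1 km = 1000 m; β in km⁻¹ = β in m⁻¹ × 1000):
⟨n⟩ = (1/(Z₂−Z₁)) ∫ n₀ e^(−βZ) dZ = n₀·(e^(−β·Z₁) − e^(−β·Z₂)) / (β·(Z₂−Z₁))
e^(−0.596×1.1) = 0.5191; e^(−0.596×4.5) = 0.0684
⟨n⟩ = 0.55 × (0.5191 − 0.0684) / (0.596 × 3.4) = 0.55 × 0.2224 = 0.1223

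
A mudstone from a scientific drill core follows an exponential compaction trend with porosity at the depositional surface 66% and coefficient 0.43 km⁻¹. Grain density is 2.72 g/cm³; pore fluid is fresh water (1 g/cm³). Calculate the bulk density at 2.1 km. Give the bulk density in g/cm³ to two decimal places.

Porosity at depth: φ = 0.66·exp(−0.43×2.1) = 0.66×0.4054 = 0.2675
Bulk density: ρ_b = (1−φ)ρ_g + φ·ρ_f = 0.7325×2.72 + 0.2675×1
       = 1.992 + 0.268 = 2.260 g/cm³

2.26 g/cm³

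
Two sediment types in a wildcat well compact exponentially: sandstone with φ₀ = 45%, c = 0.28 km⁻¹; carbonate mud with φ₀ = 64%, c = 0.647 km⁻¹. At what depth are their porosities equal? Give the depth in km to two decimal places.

0.96 km

Set φ₀ₐ e^(−cₐZ) = φ₀ᵦ e^(−cᵦZ) ⇒ ln(φ₀ₐ/φ₀ᵦ) = (cₐ − cᵦ)·Z
Z = ln(0.45/0.64) / (0.28 − 0.647) = -0.3522 / -0.367 = 0.960 km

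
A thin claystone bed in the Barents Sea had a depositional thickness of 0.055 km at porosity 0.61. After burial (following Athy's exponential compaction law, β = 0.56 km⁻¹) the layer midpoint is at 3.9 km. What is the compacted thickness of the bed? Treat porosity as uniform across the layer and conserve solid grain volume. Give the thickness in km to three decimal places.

Porosity at 3.9 km: n = 0.61·exp(−0.56×3.9) = 0.0687
Solid-volume conservation: h(1−n) = h₀(1−n₀) ⇒ h = h₀·(1−n₀)/(1−n)
h = 0.055 × (1 − 0.61)/(1 − 0.0687) = 0.055 × 0.4188 = 0.0230 km

0.023 km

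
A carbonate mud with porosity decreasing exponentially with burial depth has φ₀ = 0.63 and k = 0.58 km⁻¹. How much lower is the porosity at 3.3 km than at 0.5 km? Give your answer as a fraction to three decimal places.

0.378

φ(0.5) = 0.63·e^(−0.58×0.5) = 0.4714
φ(3.3) = 0.63·e^(−0.58×3.3) = 0.0929
Δφ = 0.4714 − 0.0929 = 0.3785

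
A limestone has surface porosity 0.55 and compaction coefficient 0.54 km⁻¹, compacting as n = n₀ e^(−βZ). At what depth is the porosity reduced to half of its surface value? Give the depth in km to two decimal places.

1.28 km

n/n₀ = 1/2 ⇒ exp(−β·Z) = 1/2 ⇒ Z = ln(2) / β
Z = 0.6931 / 0.54 = 1.284 km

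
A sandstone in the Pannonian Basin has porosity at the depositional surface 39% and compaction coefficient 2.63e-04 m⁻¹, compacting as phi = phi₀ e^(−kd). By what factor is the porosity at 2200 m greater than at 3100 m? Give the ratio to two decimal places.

Working in km (1 km = 1000 m; k in km⁻¹ = k in m⁻¹ × 1000):
phi(d₁)/phi(d₂) = e^(−k·d₁)/e^(−k·d₂) = e^{k(d₂−d₁)}
= exp(0.263 × 0.9) = exp(0.2367) = 1.2671

1.27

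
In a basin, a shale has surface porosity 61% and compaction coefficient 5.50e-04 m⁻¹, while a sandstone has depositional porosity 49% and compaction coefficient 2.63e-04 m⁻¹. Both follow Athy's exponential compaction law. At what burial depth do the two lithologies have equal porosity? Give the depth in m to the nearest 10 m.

760 m

Working in km (1 km = 1000 m; k in km⁻¹ = k in m⁻¹ × 1000):
Set n₀ₐ e^(−kₐZ) = n₀ᵦ e^(−kᵦZ) ⇒ ln(n₀ₐ/n₀ᵦ) = (kₐ − kᵦ)·Z
Z = ln(0.61/0.49) / (0.55 − 0.263) = 0.2191 / 0.287 = 0.763 km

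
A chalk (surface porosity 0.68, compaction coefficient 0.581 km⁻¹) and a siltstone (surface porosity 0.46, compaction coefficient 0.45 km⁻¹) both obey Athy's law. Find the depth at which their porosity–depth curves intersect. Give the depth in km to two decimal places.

2.98 km

Set phi₀ₐ e^(−βₐZ) = phi₀ᵦ e^(−βᵦZ) ⇒ ln(phi₀ₐ/phi₀ᵦ) = (βₐ − βᵦ)·Z
Z = ln(0.68/0.46) / (0.581 − 0.45) = 0.3909 / 0.131 = 2.984 km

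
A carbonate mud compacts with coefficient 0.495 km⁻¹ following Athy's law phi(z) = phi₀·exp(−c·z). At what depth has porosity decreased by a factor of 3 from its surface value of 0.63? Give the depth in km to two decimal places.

2.22 km

phi/phi₀ = 1/3 ⇒ exp(−c·z) = 1/3 ⇒ z = ln(3) / c
z = 1.0986 / 0.495 = 2.219 km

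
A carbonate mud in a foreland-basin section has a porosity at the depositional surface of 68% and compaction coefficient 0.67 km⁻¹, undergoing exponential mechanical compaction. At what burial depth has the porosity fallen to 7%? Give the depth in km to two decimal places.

Invert Athy's law: d = ln(n₀/n) / c
d = ln(0.68/0.07) / 0.67 = ln(9.714) / 0.67 = 2.2736 / 0.67 = 3.393 km

3.39 km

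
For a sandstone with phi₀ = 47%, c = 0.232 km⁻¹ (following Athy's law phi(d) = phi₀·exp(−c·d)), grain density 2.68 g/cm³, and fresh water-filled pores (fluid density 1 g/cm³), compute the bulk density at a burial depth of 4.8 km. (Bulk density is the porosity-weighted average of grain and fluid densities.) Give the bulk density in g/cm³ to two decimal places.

2.42 g/cm³

Porosity at depth: phi = 0.47·exp(−0.232×4.8) = 0.47×0.3284 = 0.1543
Bulk density: ρ_b = (1−phi)ρ_g + phi·ρ_f = 0.8457×2.68 + 0.1543×1
       = 2.266 + 0.154 = 2.421 g/cm³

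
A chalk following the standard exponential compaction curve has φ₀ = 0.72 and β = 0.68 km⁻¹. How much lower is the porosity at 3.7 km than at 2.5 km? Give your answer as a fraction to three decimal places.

φ(2.5) = 0.72·e^(−0.68×2.5) = 0.1315
φ(3.7) = 0.72·e^(−0.68×3.7) = 0.0582
Δφ = 0.1315 − 0.0582 = 0.0734

0.073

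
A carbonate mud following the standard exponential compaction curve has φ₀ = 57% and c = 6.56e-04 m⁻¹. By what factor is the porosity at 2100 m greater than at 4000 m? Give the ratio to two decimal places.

Working in km (1 km = 1000 m; c in km⁻¹ = c in m⁻¹ × 1000):
φ(Z₁)/φ(Z₂) = e^(−c·Z₁)/e^(−c·Z₂) = e^{c(Z₂−Z₁)}
= exp(0.656 × 1.9) = exp(1.246) = 3.4778

3.48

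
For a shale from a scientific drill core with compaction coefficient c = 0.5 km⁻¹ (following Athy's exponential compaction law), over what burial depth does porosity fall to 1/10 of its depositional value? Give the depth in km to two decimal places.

4.61 km

φ/φ₀ = 1/10 ⇒ exp(−c·Z) = 1/10 ⇒ Z = ln(10) / c
Z = 2.3026 / 0.5 = 4.605 km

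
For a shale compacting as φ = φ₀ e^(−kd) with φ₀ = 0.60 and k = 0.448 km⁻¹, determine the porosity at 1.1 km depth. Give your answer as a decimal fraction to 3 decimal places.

0.367

φ = φ₀·exp(−k·d) = 0.6 × exp(−0.448 × 1.1) = 0.6 × exp(−0.4928)
  = 0.6 × 0.6109 = 0.3665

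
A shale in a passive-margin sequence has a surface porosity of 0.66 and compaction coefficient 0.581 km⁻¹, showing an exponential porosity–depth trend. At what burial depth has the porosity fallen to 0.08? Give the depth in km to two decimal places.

Invert Athy's law: d = ln(n₀/n) / k
d = ln(0.66/0.08) / 0.581 = ln(8.25) / 0.581 = 2.1102 / 0.581 = 3.632 km

3.63 km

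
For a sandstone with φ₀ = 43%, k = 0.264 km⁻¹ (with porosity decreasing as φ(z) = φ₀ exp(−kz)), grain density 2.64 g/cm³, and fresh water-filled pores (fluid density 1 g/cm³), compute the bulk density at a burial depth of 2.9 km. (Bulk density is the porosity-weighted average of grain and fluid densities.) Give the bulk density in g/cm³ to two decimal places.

2.31 g/cm³

Porosity at depth: φ = 0.43·exp(−0.264×2.9) = 0.43×0.4651 = 0.2000
Bulk density: ρ_b = (1−φ)ρ_g + φ·ρ_f = 0.8000×2.64 + 0.2000×1
       = 2.112 + 0.200 = 2.312 g/cm³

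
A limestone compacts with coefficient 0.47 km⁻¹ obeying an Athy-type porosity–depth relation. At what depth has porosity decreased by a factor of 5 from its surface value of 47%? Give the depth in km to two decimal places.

φ/φ₀ = 1/5 ⇒ exp(−k·z) = 1/5 ⇒ z = ln(5) / k
z = 1.6094 / 0.47 = 3.424 km

3.42 km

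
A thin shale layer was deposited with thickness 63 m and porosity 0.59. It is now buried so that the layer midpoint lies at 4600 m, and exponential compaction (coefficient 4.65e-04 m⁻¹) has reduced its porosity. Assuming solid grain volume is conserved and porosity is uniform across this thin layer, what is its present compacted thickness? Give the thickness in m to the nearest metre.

Working in km (1 km = 1000 m; k in km⁻¹ = k in m⁻¹ × 1000):
Porosity at 4.6 km: phi = 0.59·exp(−0.465×4.6) = 0.0695
Solid-volume conservation: h(1−phi) = h₀(1−phi₀) ⇒ h = h₀·(1−phi₀)/(1−phi)
h = 0.063 × (1 − 0.59)/(1 − 0.0695) = 0.063 × 0.4406 = 0.0278 km

28 m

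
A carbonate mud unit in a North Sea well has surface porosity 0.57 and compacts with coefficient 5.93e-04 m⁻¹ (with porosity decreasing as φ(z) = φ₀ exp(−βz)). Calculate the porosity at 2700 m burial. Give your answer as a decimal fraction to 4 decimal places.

0.1150

Working in km (1 km = 1000 m; β in km⁻¹ = β in m⁻¹ × 1000):
φ = φ₀·exp(−β·z) = 0.57 × exp(−0.593 × 2.7) = 0.57 × exp(−1.601)
  = 0.57 × 0.2017 = 0.1150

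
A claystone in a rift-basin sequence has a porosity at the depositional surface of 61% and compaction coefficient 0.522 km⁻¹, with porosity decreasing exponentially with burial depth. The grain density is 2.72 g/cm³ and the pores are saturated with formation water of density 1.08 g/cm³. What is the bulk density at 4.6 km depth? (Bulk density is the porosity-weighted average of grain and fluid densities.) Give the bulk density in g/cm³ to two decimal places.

2.63 g/cm³

Porosity at depth: phi = 0.61·exp(−0.522×4.6) = 0.61×0.0906 = 0.0553
Bulk density: ρ_b = (1−phi)ρ_g + phi·ρ_f = 0.9447×2.72 + 0.0553×1.08
       = 2.570 + 0.060 = 2.629 g/cm³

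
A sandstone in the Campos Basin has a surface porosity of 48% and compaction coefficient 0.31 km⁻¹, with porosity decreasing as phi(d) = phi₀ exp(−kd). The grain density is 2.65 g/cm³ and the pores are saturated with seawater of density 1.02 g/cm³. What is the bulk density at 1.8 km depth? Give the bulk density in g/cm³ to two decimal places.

Porosity at depth: phi = 0.48·exp(−0.31×1.8) = 0.48×0.5724 = 0.2747
Bulk density: ρ_b = (1−phi)ρ_g + phi·ρ_f = 0.7253×2.65 + 0.2747×1.02
       = 1.922 + 0.280 = 2.202 g/cm³

2.20 g/cm³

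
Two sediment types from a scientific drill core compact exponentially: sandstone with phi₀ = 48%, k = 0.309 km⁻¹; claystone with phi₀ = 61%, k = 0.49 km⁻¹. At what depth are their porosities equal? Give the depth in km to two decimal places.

Set phi₀ₐ e^(−kₐZ) = phi₀ᵦ e^(−kᵦZ) ⇒ ln(phi₀ₐ/phi₀ᵦ) = (kₐ − kᵦ)·Z
Z = ln(0.48/0.61) / (0.309 − 0.49) = -0.2397 / -0.181 = 1.324 km

1.32 km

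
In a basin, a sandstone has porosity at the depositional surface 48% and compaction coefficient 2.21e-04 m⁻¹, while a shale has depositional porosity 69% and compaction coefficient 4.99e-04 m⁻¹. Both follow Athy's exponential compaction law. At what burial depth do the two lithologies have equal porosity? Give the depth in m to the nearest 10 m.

1310 m

Working in km (1 km = 1000 m; β in km⁻¹ = β in m⁻¹ × 1000):
Set φ₀ₐ e^(−βₐz) = φ₀ᵦ e^(−βᵦz) ⇒ ln(φ₀ₐ/φ₀ᵦ) = (βₐ − βᵦ)·z
z = ln(0.48/0.69) / (0.221 − 0.499) = -0.3629 / -0.278 = 1.305 km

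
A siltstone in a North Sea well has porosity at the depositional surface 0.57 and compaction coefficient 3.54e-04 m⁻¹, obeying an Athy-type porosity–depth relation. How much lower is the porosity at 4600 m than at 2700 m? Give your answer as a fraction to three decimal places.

0.107

Working in km (1 km = 1000 m; k in km⁻¹ = k in m⁻¹ × 1000):
n(2.7) = 0.57·e^(−0.354×2.7) = 0.2192
n(4.6) = 0.57·e^(−0.354×4.6) = 0.1119
Δn = 0.2192 − 0.1119 = 0.1073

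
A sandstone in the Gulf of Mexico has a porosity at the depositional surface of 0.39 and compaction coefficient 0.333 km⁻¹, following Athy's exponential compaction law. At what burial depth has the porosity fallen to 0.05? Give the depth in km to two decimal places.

6.17 km

Invert Athy's law: z = ln(n₀/n) / β
z = ln(0.39/0.05) / 0.333 = ln(7.8) / 0.333 = 2.0541 / 0.333 = 6.169 km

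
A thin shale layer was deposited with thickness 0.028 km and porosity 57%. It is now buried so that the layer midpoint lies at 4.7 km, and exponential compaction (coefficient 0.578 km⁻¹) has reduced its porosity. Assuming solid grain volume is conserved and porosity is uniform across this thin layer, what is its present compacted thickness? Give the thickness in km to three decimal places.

Porosity at 4.7 km: n = 0.57·exp(−0.578×4.7) = 0.0377
Solid-volume conservation: h(1−n) = h₀(1−n₀) ⇒ h = h₀·(1−n₀)/(1−n)
h = 0.028 × (1 − 0.57)/(1 − 0.0377) = 0.028 × 0.4468 = 0.0125 km

0.013 km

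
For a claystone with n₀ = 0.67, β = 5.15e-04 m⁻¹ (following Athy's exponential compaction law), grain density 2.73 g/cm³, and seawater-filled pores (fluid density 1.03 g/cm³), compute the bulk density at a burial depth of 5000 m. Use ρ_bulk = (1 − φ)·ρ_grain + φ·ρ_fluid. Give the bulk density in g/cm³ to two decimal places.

2.64 g/cm³

Working in km (1 km = 1000 m; β in km⁻¹ = β in m⁻¹ × 1000):
Porosity at depth: n = 0.67·exp(−0.515×5) = 0.67×0.0762 = 0.0510
Bulk density: ρ_b = (1−n)ρ_g + n·ρ_f = 0.9490×2.73 + 0.0510×1.03
       = 2.591 + 0.053 = 2.643 g/cm³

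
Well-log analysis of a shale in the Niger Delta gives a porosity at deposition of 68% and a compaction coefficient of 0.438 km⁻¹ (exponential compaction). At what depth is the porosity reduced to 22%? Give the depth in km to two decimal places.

2.58 km

Invert Athy's law: z = ln(phi₀/phi) / k
z = ln(0.68/0.22) / 0.438 = ln(3.091) / 0.438 = 1.1285 / 0.438 = 2.576 km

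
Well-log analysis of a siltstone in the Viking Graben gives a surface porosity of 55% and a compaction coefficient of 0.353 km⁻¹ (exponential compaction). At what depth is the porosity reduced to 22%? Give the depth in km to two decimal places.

Invert Athy's law: z = ln(phi₀/phi) / β
z = ln(0.55/0.22) / 0.353 = ln(2.5) / 0.353 = 0.9163 / 0.353 = 2.596 km

2.60 km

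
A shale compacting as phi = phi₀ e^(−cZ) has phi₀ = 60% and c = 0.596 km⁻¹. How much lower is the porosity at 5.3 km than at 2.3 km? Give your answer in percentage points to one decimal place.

phi(2.3) = 0.6·e^(−0.596×2.3) = 0.1523
phi(5.3) = 0.6·e^(−0.596×5.3) = 0.0255
Δphi = 0.1523 − 0.0255 = 0.1269

12.7 percentage points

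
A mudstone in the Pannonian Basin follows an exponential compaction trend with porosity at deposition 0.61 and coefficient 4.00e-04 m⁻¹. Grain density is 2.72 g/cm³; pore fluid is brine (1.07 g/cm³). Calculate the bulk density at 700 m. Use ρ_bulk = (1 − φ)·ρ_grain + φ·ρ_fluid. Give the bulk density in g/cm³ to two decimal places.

Working in km (1 km = 1000 m; k in km⁻¹ = k in m⁻¹ × 1000):
Porosity at depth: φ = 0.61·exp(−0.4×0.7) = 0.61×0.7558 = 0.4610
Bulk density: ρ_b = (1−φ)ρ_g + φ·ρ_f = 0.5390×2.72 + 0.4610×1.07
       = 1.466 + 0.493 = 1.959 g/cm³

1.96 g/cm³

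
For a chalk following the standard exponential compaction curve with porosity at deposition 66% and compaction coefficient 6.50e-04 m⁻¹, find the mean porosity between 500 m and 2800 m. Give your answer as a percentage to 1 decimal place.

24.7%

Working in km (1 km = 1000 m; k in km⁻¹ = k in m⁻¹ × 1000):
⟨φ⟩ = (1/(d₂−d₁)) ∫ φ₀ e^(−kd) dd = φ₀·(e^(−k·d₁) − e^(−k·d₂)) / (k·(d₂−d₁))
e^(−0.65×0.5) = 0.7225; e^(−0.65×2.8) = 0.1620
⟨φ⟩ = 0.66 × (0.7225 − 0.1620) / (0.65 × 2.3) = 0.66 × 0.3749 = 0.2474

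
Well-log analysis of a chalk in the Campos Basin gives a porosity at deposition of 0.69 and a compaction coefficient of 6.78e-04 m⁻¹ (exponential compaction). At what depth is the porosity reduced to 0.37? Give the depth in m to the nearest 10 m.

Working in km (1 km = 1000 m; k in km⁻¹ = k in m⁻¹ × 1000):
Invert Athy's law: Z = ln(φ₀/φ) / k
Z = ln(0.69/0.37) / 0.678 = ln(1.865) / 0.678 = 0.6232 / 0.678 = 0.919 km

920 m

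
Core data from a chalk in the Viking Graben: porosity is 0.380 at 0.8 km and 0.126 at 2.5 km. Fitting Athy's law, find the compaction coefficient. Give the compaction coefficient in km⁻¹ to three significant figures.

Athy: phi(d) = phi₀ e^(−kd) ⇒ phi₁/phi₂ = e^{k(d₂−d₁)} ⇒ k = ln(phi₁/phi₂)/(d₂−d₁)
k = ln(0.38/0.126) / (2.5 − 0.8) = ln(3.016) / 1.7 = 1.1039 / 1.7 = 0.6493 km⁻¹

0.649 km⁻¹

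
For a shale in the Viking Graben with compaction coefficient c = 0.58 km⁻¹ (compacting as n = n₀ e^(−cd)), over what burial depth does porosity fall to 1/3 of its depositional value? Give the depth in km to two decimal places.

n/n₀ = 1/3 ⇒ exp(−c·d) = 1/3 ⇒ d = ln(3) / c
d = 1.0986 / 0.58 = 1.894 km

1.89 km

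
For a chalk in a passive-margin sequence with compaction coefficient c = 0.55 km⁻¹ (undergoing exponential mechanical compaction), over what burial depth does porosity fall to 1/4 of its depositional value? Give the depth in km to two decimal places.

n/n₀ = 1/4 ⇒ exp(−c·d) = 1/4 ⇒ d = ln(4) / c
d = 1.3863 / 0.55 = 2.521 km

2.52 km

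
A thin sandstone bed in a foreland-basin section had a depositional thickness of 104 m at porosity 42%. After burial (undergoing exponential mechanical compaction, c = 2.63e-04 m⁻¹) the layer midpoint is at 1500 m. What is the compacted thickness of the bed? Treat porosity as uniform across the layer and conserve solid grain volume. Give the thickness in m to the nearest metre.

Working in km (1 km = 1000 m; c in km⁻¹ = c in m⁻¹ × 1000):
Porosity at 1.5 km: φ = 0.42·exp(−0.263×1.5) = 0.2831
Solid-volume conservation: h(1−φ) = h₀(1−φ₀) ⇒ h = h₀·(1−φ₀)/(1−φ)
h = 0.104 × (1 − 0.42)/(1 − 0.2831) = 0.104 × 0.8090 = 0.0841 km

84 m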